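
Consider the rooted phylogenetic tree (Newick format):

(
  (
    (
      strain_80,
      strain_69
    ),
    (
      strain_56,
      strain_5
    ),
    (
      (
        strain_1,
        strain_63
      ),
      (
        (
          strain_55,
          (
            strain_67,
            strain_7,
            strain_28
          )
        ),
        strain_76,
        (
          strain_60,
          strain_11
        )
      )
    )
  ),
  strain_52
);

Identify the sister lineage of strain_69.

strain_69 attaches to the tree at the node subtending (strain_80,strain_69).
The other lineage descending from that same node — the sister group — is the single tip strain_80.

strain_80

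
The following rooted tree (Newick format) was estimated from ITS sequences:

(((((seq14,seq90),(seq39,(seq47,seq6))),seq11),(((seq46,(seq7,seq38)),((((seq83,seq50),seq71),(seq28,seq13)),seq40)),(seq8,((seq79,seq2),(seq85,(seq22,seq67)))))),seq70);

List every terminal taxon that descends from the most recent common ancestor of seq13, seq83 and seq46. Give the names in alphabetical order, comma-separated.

seq13, seq28, seq38, seq40, seq46, seq50, seq7, seq71, seq83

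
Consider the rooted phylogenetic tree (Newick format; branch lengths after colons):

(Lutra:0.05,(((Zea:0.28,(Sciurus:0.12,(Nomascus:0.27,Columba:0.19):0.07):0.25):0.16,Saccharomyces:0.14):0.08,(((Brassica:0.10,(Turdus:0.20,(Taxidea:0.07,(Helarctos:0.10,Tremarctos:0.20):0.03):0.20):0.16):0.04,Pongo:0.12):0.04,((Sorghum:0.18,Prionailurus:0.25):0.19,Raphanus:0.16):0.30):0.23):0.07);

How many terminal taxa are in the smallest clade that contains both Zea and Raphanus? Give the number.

The MRCA of Zea and Raphanus is the node subtending (((Zea,(Sciurus,(Nomascus,Columba))),Saccharomyces),(((Brassica,(Turdus,(Taxidea,(Helarctos,Tremarctos)))),Pongo),((Sorghum,Prionailurus),Raphanus))).
That clade contains 14 terminal taxa: Brassica, Columba, Helarctos, Nomascus, Pongo, Prionailurus, Raphanus, Saccharomyces, Sciurus, Sorghum, Taxidea, Tremarctos, Turdus, Zea.

14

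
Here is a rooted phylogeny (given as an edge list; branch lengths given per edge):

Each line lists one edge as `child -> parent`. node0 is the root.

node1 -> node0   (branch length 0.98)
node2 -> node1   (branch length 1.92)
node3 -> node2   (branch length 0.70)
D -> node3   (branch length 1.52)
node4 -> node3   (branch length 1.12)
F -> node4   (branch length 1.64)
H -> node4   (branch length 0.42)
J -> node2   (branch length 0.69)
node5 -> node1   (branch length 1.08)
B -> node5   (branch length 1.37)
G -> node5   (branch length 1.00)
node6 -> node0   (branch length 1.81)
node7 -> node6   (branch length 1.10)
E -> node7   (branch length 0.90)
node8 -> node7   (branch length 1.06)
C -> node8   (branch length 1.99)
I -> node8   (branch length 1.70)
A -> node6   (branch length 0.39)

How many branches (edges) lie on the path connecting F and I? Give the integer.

The MRCA of F and I is the root of the tree.
From F up to that node: 5 branches. From I up to the same node: 4 branches. Total: 5 + 4 = 9.

9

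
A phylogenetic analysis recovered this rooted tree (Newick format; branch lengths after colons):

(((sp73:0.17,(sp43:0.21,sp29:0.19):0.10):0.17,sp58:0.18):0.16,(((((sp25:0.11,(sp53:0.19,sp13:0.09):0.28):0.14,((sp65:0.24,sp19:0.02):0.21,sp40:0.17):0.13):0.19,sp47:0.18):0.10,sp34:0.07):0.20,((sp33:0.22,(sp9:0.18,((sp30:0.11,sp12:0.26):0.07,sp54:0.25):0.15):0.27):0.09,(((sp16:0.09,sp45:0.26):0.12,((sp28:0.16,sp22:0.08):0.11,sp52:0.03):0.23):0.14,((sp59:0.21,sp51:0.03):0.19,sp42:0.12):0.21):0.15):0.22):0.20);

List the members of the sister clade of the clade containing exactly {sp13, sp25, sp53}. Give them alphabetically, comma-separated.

The clade containing exactly {sp13, sp25, sp53} attaches to the tree at the node subtending ((sp25,(sp53,sp13)),((sp65,sp19),sp40)).
The other lineage descending from that same node — the sister group — is ((sp65,sp19),sp40); its 3 tips in alphabetical order are the answer.

sp19, sp40, sp65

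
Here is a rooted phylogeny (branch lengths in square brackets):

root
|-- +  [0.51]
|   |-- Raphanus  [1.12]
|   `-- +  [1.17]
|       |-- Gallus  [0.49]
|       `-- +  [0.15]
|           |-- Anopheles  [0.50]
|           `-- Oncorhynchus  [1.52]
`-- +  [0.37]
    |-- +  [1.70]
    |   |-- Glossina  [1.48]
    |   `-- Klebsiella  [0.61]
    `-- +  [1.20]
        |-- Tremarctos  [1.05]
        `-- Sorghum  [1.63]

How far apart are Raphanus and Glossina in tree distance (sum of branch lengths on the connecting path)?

The path runs Raphanus → … → MRCA → … → Glossina; the MRCA is the root of the tree.
Branch lengths along that path: 1.12 + 0.51 + 0.37 + 1.70 + 1.48 = 5.18.

5.18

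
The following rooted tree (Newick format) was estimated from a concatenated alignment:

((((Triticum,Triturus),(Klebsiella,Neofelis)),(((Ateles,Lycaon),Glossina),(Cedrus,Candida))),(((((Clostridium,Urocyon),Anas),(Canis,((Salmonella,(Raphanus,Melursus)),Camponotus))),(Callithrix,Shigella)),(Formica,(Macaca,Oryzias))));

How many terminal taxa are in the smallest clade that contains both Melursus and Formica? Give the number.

13

The MRCA of Melursus and Formica is the node subtending (((((Clostridium,Urocyon),Anas),(Canis,((Salmonella,(Raphanus,Melursus)),Camponotus))),(Callithrix,Shigella)),(Formica,(Macaca,Oryzias))).
That clade contains 13 terminal taxa: Anas, Callithrix, Camponotus, Canis, Clostridium, Formica, Macaca, Melursus, Oryzias, Raphanus, Salmonella, Shigella, Urocyon.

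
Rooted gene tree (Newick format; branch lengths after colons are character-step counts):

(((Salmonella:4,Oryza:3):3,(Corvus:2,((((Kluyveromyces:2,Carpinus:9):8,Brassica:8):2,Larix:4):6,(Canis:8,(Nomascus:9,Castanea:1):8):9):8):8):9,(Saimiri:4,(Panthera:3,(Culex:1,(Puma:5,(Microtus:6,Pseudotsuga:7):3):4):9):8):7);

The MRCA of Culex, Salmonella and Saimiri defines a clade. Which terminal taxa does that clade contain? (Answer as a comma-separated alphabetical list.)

Tracing Culex: it sits inside (Culex,(Puma,(Microtus,Pseudotsuga))).
Tracing Salmonella: it sits inside (Salmonella,Oryza).
Tracing Saimiri: it sits inside (Saimiri,(Panthera,(Culex,(Puma,(Microtus,Pseudotsuga))))).
The smallest clade enclosing all 3 is the whole tree (their MRCA is the root), so the answer is all 16 tips in alphabetical order.

Brassica, Canis, Carpinus, Castanea, Corvus, Culex, Kluyveromyces, Larix, Microtus, Nomascus, Oryza, Panthera, Pseudotsuga, Puma, Saimiri, Salmonella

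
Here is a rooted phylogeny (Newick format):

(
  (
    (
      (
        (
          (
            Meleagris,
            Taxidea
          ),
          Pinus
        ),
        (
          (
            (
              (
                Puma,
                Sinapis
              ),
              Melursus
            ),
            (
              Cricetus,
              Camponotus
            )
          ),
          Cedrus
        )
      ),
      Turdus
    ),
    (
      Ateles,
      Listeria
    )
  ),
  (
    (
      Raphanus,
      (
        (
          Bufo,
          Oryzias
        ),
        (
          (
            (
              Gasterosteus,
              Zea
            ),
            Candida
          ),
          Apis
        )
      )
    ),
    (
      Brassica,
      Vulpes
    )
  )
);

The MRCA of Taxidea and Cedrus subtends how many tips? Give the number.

9

The MRCA of Taxidea and Cedrus is the node subtending (((Meleagris,Taxidea),Pinus),((((Puma,Sinapis),Melursus),(Cricetus,Camponotus)),Cedrus)).
That clade contains 9 terminal taxa: Camponotus, Cedrus, Cricetus, Meleagris, Melursus, Pinus, Puma, Sinapis, Taxidea.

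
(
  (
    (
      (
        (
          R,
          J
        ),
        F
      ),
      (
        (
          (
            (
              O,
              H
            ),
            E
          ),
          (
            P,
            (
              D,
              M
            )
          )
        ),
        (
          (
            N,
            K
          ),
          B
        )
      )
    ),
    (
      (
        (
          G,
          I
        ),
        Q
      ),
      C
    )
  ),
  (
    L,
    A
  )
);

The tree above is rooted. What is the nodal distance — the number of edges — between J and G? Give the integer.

8

The MRCA of J and G is the node subtending ((((R,J),F),((((O,H),E),(P,(D,M))),((N,K),B))),(((G,I),Q),C)).
From J up to that node: 4 branches. From G up to the same node: 4 branches. Total: 4 + 4 = 8.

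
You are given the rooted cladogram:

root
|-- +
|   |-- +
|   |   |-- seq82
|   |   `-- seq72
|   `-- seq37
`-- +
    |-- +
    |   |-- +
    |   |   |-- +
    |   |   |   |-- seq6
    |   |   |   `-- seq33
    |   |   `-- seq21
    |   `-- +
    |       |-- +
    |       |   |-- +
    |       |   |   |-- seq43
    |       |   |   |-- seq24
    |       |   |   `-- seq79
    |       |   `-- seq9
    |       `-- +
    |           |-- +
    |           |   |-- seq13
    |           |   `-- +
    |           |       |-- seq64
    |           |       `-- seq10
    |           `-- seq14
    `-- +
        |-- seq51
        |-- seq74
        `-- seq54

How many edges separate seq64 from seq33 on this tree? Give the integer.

8

The MRCA of seq64 and seq33 is the node subtending (((seq6,seq33),seq21),(((seq43,seq24,seq79),seq9),((seq13,(seq64,seq10)),seq14))).
From seq64 up to that node: 5 branches. From seq33 up to the same node: 3 branches. Total: 5 + 3 = 8.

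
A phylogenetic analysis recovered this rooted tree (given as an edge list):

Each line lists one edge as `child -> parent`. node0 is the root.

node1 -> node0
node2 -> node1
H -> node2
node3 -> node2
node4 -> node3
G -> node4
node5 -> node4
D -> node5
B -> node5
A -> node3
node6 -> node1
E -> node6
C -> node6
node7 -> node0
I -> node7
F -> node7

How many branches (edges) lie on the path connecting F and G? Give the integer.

7

The MRCA of F and G is the root of the tree.
From F up to that node: 2 branches. From G up to the same node: 5 branches. Total: 2 + 5 = 7.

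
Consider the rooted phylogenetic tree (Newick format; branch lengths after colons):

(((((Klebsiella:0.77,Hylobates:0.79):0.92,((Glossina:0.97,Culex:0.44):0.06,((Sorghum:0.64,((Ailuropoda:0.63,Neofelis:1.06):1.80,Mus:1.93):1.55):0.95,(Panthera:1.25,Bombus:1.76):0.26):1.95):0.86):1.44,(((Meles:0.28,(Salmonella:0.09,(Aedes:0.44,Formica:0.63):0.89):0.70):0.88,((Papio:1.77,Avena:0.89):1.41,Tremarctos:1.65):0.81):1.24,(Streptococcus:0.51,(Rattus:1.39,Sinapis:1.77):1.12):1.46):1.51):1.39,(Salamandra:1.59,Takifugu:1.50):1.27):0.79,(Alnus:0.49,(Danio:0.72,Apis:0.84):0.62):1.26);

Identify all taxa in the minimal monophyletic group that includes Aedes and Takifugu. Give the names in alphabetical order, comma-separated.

Aedes, Ailuropoda, Avena, Bombus, Culex, Formica, Glossina, Hylobates, Klebsiella, Meles, Mus, Neofelis, Panthera, Papio, Rattus, Salamandra, Salmonella, Sinapis, Sorghum, Streptococcus, Takifugu, Tremarctos

Tracing Aedes: it sits inside (Aedes,Formica).
Tracing Takifugu: it sits inside (Salamandra,Takifugu).
The smallest clade enclosing both is ((((Klebsiella,Hylobates),((Glossina,Culex),((Sorghum,((Ailuropoda,Neofelis),Mus)),(Panthera,Bombus)))),(((Meles,(Salmonella,(Aedes,Formica))),((Papio,Avena),Tremarctos)),(Streptococcus,(Rattus,Sinapis)))),(Salamandra,Takifugu)); the answer is its 22 terminal taxa in alphabetical order.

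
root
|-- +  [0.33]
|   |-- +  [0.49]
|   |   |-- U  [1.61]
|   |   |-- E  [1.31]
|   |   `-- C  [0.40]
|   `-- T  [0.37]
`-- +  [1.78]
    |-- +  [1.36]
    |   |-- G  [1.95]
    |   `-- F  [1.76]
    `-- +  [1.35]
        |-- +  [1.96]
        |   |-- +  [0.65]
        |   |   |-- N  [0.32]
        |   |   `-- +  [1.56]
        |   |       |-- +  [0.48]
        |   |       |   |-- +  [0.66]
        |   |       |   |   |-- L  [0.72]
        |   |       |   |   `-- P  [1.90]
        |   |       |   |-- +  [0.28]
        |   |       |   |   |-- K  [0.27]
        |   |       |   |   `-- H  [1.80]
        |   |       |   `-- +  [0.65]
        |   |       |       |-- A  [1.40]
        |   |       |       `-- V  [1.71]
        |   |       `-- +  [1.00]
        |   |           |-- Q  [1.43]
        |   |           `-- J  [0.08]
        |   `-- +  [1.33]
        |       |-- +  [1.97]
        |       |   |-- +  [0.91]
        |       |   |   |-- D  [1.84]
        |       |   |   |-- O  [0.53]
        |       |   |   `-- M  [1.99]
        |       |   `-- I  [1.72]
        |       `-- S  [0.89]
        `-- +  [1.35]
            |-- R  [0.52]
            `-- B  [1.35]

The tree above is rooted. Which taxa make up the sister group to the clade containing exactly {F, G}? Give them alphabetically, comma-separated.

A, B, D, H, I, J, K, L, M, N, O, P, Q, R, S, V

The clade containing exactly {F, G} attaches to the tree at the node subtending ((G,F),(((N,(((L,P),(K,H),(A,V)),(Q,J))),(((D,O,M),I),S)),(R,B))).
The other lineage descending from that same node — the sister group — is (((N,(((L,P),(K,H),(A,V)),(Q,J))),(((D,O,M),I),S)),(R,B)); its 16 tips in alphabetical order are the answer.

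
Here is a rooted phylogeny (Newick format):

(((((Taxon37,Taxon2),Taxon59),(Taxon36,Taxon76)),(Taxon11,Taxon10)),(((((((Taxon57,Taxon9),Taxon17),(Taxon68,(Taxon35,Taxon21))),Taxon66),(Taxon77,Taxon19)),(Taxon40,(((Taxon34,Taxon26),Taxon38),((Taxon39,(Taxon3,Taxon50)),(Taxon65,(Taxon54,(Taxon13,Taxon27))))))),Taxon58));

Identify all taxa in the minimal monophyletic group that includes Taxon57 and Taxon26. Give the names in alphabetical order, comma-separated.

Taxon13, Taxon17, Taxon19, Taxon21, Taxon26, Taxon27, Taxon3, Taxon34, Taxon35, Taxon38, Taxon39, Taxon40, Taxon50, Taxon54, Taxon57, Taxon65, Taxon66, Taxon68, Taxon77, Taxon9

Tracing Taxon57: it sits inside (Taxon57,Taxon9).
Tracing Taxon26: it sits inside (Taxon34,Taxon26).
The smallest clade enclosing both is ((((((Taxon57,Taxon9),Taxon17),(Taxon68,(Taxon35,Taxon21))),Taxon66),(Taxon77,Taxon19)),(Taxon40,(((Taxon34,Taxon26),Taxon38),((Taxon39,(Taxon3,Taxon50)),(Taxon65,(Taxon54,(Taxon13,Taxon27))))))); the answer is its 20 terminal taxa in alphabetical order.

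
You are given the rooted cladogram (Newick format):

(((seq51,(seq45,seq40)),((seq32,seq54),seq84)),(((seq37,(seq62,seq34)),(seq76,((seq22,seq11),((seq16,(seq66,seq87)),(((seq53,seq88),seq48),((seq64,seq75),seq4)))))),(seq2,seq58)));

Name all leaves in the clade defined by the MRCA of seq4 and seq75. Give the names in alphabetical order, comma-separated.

seq4, seq64, seq75

Tracing seq4: it sits inside ((seq64,seq75),seq4).
Tracing seq75: it sits inside (seq64,seq75).
The smallest clade enclosing both is ((seq64,seq75),seq4); the answer is its 3 terminal taxa in alphabetical order.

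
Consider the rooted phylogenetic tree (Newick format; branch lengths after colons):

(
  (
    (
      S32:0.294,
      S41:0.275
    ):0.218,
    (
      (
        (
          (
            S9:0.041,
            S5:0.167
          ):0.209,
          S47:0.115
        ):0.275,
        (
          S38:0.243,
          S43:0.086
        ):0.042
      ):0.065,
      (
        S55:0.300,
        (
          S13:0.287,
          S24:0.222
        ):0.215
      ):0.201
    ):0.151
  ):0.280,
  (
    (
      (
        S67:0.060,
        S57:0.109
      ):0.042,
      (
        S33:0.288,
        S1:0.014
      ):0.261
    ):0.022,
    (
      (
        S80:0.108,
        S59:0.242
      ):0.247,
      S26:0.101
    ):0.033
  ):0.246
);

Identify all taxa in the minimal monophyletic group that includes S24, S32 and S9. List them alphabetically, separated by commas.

S13, S24, S32, S38, S41, S43, S47, S5, S55, S9

Tracing S24: it sits inside (S13,S24).
Tracing S32: it sits inside (S32,S41).
Tracing S9: it sits inside (S9,S5).
The smallest clade enclosing all 3 is ((S32,S41),((((S9,S5),S47),(S38,S43)),(S55,(S13,S24)))); the answer is its 10 terminal taxa in alphabetical order.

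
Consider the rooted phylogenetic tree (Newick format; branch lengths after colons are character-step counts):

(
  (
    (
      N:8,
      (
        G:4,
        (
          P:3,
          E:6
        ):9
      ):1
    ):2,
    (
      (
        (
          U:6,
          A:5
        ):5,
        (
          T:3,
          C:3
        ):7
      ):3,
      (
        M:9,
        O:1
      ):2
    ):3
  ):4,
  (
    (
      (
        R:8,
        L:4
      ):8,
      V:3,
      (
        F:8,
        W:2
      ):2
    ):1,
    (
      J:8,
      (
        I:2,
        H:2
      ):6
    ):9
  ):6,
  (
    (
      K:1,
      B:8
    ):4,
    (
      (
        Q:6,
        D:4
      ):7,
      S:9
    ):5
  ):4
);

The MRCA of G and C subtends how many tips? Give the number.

10

The MRCA of G and C is the node subtending ((N,(G,(P,E))),(((U,A),(T,C)),(M,O))).
That clade contains 10 terminal taxa: A, C, E, G, M, N, O, P, T, U.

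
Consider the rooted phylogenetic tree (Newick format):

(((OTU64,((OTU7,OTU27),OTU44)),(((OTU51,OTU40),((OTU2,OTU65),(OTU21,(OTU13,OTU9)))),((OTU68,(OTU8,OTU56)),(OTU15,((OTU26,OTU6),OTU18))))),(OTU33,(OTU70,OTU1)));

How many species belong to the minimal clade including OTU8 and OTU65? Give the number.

14

The MRCA of OTU8 and OTU65 is the node subtending (((OTU51,OTU40),((OTU2,OTU65),(OTU21,(OTU13,OTU9)))),((OTU68,(OTU8,OTU56)),(OTU15,((OTU26,OTU6),OTU18)))).
That clade contains 14 terminal taxa: OTU13, OTU15, OTU18, OTU2, OTU21, OTU26, OTU40, OTU51, OTU56, OTU6, OTU65, OTU68, OTU8, OTU9.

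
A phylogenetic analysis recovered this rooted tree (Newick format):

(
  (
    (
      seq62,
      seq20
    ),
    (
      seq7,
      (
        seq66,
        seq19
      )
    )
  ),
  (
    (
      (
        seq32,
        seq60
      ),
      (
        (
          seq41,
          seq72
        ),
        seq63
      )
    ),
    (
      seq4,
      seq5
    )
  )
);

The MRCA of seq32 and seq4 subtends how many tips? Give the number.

7

The MRCA of seq32 and seq4 is the node subtending (((seq32,seq60),((seq41,seq72),seq63)),(seq4,seq5)).
That clade contains 7 terminal taxa: seq32, seq4, seq41, seq5, seq60, seq63, seq72.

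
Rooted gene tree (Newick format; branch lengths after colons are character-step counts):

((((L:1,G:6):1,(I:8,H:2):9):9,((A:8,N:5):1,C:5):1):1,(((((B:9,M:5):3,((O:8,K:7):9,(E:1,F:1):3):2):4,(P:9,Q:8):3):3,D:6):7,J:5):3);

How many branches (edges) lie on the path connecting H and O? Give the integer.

The MRCA of H and O is the root of the tree.
From H up to that node: 4 branches. From O up to the same node: 7 branches. Total: 4 + 7 = 11.

11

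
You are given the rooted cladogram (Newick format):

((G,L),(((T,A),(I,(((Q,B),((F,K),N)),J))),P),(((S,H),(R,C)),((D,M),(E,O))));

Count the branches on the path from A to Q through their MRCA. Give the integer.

7

The MRCA of A and Q is the node subtending ((T,A),(I,(((Q,B),((F,K),N)),J))).
From A up to that node: 2 branches. From Q up to the same node: 5 branches. Total: 2 + 5 = 7.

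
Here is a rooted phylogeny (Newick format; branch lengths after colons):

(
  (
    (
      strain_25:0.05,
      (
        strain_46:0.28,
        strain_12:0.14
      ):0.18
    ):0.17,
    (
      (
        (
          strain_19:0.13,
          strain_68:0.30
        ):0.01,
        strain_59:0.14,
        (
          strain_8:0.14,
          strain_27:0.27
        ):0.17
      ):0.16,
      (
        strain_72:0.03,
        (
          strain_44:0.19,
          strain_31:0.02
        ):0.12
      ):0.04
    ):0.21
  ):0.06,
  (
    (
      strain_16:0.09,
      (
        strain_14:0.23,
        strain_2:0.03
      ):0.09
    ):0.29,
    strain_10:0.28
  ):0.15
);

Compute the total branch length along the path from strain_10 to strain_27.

1.30

The path runs strain_10 → … → MRCA → … → strain_27; the MRCA is the root of the tree.
Branch lengths along that path: 0.28 + 0.15 + 0.06 + 0.21 + 0.16 + 0.17 + 0.27 = 1.30.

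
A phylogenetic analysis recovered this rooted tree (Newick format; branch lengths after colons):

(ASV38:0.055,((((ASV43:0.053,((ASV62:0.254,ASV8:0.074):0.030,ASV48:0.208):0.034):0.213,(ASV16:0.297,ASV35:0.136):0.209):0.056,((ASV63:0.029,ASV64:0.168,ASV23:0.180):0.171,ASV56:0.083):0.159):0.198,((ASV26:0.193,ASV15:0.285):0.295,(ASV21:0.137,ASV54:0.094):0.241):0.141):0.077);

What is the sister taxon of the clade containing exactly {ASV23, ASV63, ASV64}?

The clade containing exactly {ASV23, ASV63, ASV64} attaches to the tree at the node subtending ((ASV63,ASV64,ASV23),ASV56).
The other lineage descending from that same node — the sister group — is the single tip ASV56.

ASV56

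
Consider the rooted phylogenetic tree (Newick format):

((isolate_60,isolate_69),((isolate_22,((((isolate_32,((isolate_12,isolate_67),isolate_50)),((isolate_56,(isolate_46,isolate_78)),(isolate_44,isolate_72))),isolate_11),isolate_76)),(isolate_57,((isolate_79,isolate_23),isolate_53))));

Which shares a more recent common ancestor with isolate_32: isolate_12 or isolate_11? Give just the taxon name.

The MRCA of isolate_32 and isolate_12 subtends (isolate_32,((isolate_12,isolate_67),isolate_50)) (4 taxa).
The MRCA of isolate_32 and isolate_11 subtends (((isolate_32,((isolate_12,isolate_67),isolate_50)),((isolate_56,(isolate_46,isolate_78)),(isolate_44,isolate_72))),isolate_11) (10 taxa).
The first is nested inside the second, so isolate_32 shares a more recent common ancestor with isolate_12.

isolate_12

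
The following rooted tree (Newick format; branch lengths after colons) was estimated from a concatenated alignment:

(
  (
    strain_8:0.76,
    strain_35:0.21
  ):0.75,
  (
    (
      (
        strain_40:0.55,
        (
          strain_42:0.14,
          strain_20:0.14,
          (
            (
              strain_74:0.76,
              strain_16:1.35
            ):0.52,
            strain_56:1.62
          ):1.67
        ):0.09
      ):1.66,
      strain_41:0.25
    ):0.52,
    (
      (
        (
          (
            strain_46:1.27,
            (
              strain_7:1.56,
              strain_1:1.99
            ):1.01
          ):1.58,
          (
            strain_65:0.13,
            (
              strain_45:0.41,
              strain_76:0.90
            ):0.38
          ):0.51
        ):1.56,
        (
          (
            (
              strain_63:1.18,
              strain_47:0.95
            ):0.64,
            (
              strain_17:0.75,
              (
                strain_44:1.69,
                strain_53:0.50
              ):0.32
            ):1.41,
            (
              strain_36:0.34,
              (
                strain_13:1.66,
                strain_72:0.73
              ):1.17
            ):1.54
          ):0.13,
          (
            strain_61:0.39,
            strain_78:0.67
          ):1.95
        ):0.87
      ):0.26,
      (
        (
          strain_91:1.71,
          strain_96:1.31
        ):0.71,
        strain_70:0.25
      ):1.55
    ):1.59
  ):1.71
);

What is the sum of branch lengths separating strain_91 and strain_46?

8.64

The path runs strain_91 → … → MRCA → … → strain_46; the MRCA is the node subtending ((((strain_46,(strain_7,strain_1)),(strain_65,(strain_45,strain_76))),(((strain_63,strain_47),(strain_17,(strain_44,strain_53)),(strain_36,(strain_13,strain_72))),(strain_61,strain_78))),((strain_91,strain_96),strain_70)).
Branch lengths along that path: 1.71 + 0.71 + 1.55 + 0.26 + 1.56 + 1.58 + 1.27 = 8.64.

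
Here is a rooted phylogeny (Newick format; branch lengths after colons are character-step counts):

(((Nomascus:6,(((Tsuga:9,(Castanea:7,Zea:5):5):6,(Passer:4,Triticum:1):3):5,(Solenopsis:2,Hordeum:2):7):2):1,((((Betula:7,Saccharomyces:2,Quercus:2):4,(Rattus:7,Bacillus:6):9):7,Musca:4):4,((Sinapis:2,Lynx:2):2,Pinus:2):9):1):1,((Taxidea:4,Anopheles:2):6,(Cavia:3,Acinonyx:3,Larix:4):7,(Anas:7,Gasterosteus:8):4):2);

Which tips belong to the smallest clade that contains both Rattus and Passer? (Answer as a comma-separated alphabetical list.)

Bacillus, Betula, Castanea, Hordeum, Lynx, Musca, Nomascus, Passer, Pinus, Quercus, Rattus, Saccharomyces, Sinapis, Solenopsis, Triticum, Tsuga, Zea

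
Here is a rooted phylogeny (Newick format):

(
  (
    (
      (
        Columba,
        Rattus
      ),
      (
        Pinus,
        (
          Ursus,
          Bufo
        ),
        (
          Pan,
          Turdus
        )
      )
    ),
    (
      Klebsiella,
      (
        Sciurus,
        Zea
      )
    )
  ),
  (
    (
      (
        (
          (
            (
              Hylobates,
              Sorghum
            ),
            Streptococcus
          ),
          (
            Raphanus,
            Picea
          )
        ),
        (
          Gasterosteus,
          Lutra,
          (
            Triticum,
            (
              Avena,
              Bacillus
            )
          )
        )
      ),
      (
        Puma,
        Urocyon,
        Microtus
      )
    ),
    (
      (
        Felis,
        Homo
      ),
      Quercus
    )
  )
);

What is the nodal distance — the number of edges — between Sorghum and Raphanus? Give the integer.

5

The MRCA of Sorghum and Raphanus is the node subtending (((Hylobates,Sorghum),Streptococcus),(Raphanus,Picea)).
From Sorghum up to that node: 3 branches. From Raphanus up to the same node: 2 branches. Total: 3 + 2 = 5.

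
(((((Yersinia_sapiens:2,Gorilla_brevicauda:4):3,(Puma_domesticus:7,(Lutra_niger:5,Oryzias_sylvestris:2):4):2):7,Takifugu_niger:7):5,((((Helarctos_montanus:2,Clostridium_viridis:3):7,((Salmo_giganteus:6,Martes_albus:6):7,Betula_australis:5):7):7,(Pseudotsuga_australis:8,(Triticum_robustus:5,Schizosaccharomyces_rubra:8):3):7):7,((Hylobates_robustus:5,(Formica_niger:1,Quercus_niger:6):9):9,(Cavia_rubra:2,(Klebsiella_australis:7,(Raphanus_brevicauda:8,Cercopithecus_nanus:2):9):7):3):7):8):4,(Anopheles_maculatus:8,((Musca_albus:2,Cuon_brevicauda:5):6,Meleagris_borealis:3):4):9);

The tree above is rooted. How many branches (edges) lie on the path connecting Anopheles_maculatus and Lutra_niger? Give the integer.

The MRCA of Anopheles_maculatus and Lutra_niger is the root of the tree.
From Anopheles_maculatus up to that node: 2 branches. From Lutra_niger up to the same node: 6 branches. Total: 2 + 6 = 8.

8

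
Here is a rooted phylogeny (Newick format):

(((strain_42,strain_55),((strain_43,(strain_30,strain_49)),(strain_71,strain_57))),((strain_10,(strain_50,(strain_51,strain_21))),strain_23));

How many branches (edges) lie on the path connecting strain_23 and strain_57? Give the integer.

6

The MRCA of strain_23 and strain_57 is the root of the tree.
From strain_23 up to that node: 2 branches. From strain_57 up to the same node: 4 branches. Total: 2 + 4 = 6.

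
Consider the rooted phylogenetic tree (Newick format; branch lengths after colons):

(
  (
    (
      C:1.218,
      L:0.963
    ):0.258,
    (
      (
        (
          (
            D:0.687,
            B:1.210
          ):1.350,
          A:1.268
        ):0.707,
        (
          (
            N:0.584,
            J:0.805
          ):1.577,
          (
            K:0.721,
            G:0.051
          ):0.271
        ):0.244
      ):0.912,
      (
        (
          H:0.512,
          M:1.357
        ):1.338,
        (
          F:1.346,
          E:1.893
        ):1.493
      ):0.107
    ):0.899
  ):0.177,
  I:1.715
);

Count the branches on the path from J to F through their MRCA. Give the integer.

7

The MRCA of J and F is the node subtending ((((D,B),A),((N,J),(K,G))),((H,M),(F,E))).
From J up to that node: 4 branches. From F up to the same node: 3 branches. Total: 4 + 3 = 7.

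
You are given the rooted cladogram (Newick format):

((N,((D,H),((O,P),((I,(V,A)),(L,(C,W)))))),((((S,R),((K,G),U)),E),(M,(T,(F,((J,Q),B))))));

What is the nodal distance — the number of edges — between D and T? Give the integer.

8

The MRCA of D and T is the root of the tree.
From D up to that node: 4 branches. From T up to the same node: 4 branches. Total: 4 + 4 = 8.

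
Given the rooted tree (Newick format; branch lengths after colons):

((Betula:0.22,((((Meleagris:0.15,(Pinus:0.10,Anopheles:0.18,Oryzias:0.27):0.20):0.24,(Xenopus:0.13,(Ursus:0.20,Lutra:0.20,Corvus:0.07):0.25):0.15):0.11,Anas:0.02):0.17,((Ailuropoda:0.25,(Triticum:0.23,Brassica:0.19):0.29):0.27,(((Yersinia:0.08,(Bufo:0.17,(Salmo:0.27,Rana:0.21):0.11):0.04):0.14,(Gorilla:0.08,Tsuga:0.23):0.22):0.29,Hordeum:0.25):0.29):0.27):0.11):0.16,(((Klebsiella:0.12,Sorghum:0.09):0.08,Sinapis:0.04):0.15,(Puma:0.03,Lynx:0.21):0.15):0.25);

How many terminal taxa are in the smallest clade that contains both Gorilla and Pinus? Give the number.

19

The MRCA of Gorilla and Pinus is the node subtending ((((Meleagris,(Pinus,Anopheles,Oryzias)),(Xenopus,(Ursus,Lutra,Corvus))),Anas),((Ailuropoda,(Triticum,Brassica)),(((Yersinia,(Bufo,(Salmo,Rana))),(Gorilla,Tsuga)),Hordeum))).
That clade contains 19 terminal taxa: Ailuropoda, Anas, Anopheles, Brassica, Bufo, Corvus, Gorilla, Hordeum, Lutra, Meleagris, Oryzias, Pinus, Rana, Salmo, Triticum, Tsuga, Ursus, Xenopus, Yersinia.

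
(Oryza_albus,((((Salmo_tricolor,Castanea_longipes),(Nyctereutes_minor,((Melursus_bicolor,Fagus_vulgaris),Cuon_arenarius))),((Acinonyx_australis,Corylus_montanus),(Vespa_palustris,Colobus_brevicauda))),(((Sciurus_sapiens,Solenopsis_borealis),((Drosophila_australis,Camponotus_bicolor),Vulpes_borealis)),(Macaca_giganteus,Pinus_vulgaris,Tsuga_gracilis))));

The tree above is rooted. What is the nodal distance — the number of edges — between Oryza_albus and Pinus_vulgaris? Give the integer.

5

The MRCA of Oryza_albus and Pinus_vulgaris is the root of the tree.
From Oryza_albus up to that node: 1 branch. From Pinus_vulgaris up to the same node: 4 branches. Total: 1 + 4 = 5.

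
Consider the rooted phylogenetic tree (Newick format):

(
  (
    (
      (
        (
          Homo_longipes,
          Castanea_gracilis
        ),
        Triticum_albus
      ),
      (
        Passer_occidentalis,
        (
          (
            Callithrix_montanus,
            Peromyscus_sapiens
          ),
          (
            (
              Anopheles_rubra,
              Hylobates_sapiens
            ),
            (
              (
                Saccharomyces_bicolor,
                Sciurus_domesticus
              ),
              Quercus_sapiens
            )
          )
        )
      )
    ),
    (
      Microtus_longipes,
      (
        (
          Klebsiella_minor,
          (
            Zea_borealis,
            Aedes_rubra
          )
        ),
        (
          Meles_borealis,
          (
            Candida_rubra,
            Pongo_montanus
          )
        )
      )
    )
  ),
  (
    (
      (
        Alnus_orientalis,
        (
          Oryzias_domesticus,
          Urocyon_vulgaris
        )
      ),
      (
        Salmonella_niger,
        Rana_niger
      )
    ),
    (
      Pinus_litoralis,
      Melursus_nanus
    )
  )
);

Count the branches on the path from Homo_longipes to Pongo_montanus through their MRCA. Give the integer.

The MRCA of Homo_longipes and Pongo_montanus is the node subtending ((((Homo_longipes,Castanea_gracilis),Triticum_albus),(Passer_occidentalis,((Callithrix_montanus,Peromyscus_sapiens),((Anopheles_rubra,Hylobates_sapiens),((Saccharomyces_bicolor,Sciurus_domesticus),Quercus_sapiens))))),(Microtus_longipes,((Klebsiella_minor,(Zea_borealis,Aedes_rubra)),(Meles_borealis,(Candida_rubra,Pongo_montanus))))).
From Homo_longipes up to that node: 4 branches. From Pongo_montanus up to the same node: 5 branches. Total: 4 + 5 = 9.

9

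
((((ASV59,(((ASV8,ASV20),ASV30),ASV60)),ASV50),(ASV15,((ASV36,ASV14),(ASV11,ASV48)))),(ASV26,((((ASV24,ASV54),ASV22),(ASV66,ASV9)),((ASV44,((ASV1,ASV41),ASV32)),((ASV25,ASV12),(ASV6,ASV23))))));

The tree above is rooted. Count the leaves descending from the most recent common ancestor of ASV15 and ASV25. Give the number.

25

The MRCA of ASV15 and ASV25 is the root, so the clade is the entire tree.
That clade contains 25 terminal taxa: ASV1, ASV11, ASV12, ASV14, ASV15, ASV20, ASV22, ASV23, ASV24, ASV25, ASV26, ASV30, ASV32, ASV36, ASV41, ASV44, ASV48, ASV50, ASV54, ASV59, ASV6, ASV60, ASV66, ASV8, ASV9.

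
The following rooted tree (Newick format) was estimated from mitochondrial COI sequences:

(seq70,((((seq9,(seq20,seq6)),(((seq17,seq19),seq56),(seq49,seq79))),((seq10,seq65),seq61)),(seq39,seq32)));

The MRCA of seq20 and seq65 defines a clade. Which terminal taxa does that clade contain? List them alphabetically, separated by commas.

seq10, seq17, seq19, seq20, seq49, seq56, seq6, seq61, seq65, seq79, seq9

Tracing seq20: it sits inside (seq20,seq6).
Tracing seq65: it sits inside (seq10,seq65).
The smallest clade enclosing both is (((seq9,(seq20,seq6)),(((seq17,seq19),seq56),(seq49,seq79))),((seq10,seq65),seq61)); the answer is its 11 terminal taxa in alphabetical order.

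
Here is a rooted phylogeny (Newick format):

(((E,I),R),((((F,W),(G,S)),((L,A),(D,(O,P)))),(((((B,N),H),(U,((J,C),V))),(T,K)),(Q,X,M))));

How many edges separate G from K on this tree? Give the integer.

8

The MRCA of G and K is the node subtending ((((F,W),(G,S)),((L,A),(D,(O,P)))),(((((B,N),H),(U,((J,C),V))),(T,K)),(Q,X,M))).
From G up to that node: 4 branches. From K up to the same node: 4 branches. Total: 4 + 4 = 8.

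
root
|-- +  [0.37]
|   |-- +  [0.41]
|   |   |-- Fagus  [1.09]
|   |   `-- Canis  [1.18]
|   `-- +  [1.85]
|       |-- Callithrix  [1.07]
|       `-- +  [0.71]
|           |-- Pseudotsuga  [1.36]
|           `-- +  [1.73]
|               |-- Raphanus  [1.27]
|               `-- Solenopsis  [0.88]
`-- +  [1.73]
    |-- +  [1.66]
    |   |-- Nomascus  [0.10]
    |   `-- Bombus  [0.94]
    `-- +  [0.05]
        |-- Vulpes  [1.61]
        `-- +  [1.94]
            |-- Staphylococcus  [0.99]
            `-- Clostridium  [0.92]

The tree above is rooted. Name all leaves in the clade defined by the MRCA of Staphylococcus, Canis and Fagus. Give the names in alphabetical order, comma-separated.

Tracing Staphylococcus: it sits inside (Staphylococcus,Clostridium).
Tracing Canis: it sits inside (Fagus,Canis).
Tracing Fagus: it sits inside (Fagus,Canis).
The smallest clade enclosing all 3 is the whole tree (their MRCA is the root), so the answer is all 11 tips in alphabetical order.

Bombus, Callithrix, Canis, Clostridium, Fagus, Nomascus, Pseudotsuga, Raphanus, Solenopsis, Staphylococcus, Vulpes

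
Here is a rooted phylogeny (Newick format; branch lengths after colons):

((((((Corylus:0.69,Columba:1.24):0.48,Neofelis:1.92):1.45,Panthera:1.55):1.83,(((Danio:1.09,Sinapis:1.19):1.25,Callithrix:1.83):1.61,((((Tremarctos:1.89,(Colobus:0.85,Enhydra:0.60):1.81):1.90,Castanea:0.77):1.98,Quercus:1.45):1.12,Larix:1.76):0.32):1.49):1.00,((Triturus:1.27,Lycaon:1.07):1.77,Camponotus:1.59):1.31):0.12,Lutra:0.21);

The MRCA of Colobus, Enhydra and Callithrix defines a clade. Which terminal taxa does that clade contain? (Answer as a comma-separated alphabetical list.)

Tracing Colobus: it sits inside (Colobus,Enhydra).
Tracing Enhydra: it sits inside (Colobus,Enhydra).
Tracing Callithrix: it sits inside ((Danio,Sinapis),Callithrix).
The smallest clade enclosing all 3 is (((Danio,Sinapis),Callithrix),((((Tremarctos,(Colobus,Enhydra)),Castanea),Quercus),Larix)); the answer is its 9 terminal taxa in alphabetical order.

Callithrix, Castanea, Colobus, Danio, Enhydra, Larix, Quercus, Sinapis, Tremarctos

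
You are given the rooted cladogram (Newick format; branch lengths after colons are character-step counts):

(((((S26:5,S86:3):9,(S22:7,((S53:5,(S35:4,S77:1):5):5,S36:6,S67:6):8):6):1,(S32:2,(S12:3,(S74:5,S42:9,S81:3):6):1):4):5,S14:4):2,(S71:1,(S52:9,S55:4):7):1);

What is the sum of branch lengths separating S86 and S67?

The path runs S86 → … → MRCA → … → S67; the MRCA is the node subtending ((S26,S86),(S22,((S53,(S35,S77)),S36,S67))).
Branch lengths along that path: 3 + 9 + 6 + 8 + 6 = 32.

32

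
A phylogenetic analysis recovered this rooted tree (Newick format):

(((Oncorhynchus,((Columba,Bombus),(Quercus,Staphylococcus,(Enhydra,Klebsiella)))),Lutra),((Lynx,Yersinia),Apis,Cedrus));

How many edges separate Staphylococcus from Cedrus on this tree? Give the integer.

7

The MRCA of Staphylococcus and Cedrus is the root of the tree.
From Staphylococcus up to that node: 5 branches. From Cedrus up to the same node: 2 branches. Total: 5 + 2 = 7.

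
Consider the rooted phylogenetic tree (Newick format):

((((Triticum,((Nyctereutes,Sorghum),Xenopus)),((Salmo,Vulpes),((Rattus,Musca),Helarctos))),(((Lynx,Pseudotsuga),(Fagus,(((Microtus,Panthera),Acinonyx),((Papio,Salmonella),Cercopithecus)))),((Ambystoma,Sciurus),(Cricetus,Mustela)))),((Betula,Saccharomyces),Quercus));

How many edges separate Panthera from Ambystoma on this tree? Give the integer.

9

The MRCA of Panthera and Ambystoma is the node subtending (((Lynx,Pseudotsuga),(Fagus,(((Microtus,Panthera),Acinonyx),((Papio,Salmonella),Cercopithecus)))),((Ambystoma,Sciurus),(Cricetus,Mustela))).
From Panthera up to that node: 6 branches. From Ambystoma up to the same node: 3 branches. Total: 6 + 3 = 9.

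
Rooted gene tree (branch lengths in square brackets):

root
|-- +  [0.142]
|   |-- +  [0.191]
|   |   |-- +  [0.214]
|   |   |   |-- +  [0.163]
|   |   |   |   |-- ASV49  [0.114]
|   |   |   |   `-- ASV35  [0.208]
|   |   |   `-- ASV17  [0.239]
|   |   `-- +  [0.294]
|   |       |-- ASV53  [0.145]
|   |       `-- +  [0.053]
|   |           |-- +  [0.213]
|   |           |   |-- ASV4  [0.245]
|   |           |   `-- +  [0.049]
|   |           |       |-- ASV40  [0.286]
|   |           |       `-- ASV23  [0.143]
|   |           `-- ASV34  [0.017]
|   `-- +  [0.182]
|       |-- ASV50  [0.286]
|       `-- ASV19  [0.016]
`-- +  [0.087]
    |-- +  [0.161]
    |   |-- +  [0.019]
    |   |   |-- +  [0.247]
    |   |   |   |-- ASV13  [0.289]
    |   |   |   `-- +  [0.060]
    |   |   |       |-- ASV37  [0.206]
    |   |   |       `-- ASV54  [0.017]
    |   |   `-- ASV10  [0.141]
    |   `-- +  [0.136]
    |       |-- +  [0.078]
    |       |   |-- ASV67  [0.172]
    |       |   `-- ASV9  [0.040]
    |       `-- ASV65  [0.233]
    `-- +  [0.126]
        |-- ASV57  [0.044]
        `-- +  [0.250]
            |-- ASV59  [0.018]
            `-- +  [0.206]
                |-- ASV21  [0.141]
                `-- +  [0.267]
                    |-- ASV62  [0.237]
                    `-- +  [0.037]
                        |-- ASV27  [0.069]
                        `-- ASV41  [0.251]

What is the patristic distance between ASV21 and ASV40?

The path runs ASV21 → … → MRCA → … → ASV40; the MRCA is the root of the tree.
Branch lengths along that path: 0.141 + 0.206 + 0.250 + 0.126 + 0.087 + 0.142 + 0.191 + 0.294 + 0.053 + 0.213 + 0.049 + 0.286 = 2.038.

2.038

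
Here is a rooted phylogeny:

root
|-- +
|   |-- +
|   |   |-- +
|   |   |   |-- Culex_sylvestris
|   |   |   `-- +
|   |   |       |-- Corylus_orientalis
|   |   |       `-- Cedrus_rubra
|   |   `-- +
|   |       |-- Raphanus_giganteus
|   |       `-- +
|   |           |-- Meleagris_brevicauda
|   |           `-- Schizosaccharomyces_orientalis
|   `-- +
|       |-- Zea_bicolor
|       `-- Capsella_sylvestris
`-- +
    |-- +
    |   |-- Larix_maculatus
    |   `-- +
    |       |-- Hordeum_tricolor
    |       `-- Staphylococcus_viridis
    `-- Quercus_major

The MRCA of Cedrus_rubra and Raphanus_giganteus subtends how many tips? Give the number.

6

The MRCA of Cedrus_rubra and Raphanus_giganteus is the node subtending ((Culex_sylvestris,(Corylus_orientalis,Cedrus_rubra)),(Raphanus_giganteus,(Meleagris_brevicauda,Schizosaccharomyces_orientalis))).
That clade contains 6 terminal taxa: Cedrus_rubra, Corylus_orientalis, Culex_sylvestris, Meleagris_brevicauda, Raphanus_giganteus, Schizosaccharomyces_orientalis.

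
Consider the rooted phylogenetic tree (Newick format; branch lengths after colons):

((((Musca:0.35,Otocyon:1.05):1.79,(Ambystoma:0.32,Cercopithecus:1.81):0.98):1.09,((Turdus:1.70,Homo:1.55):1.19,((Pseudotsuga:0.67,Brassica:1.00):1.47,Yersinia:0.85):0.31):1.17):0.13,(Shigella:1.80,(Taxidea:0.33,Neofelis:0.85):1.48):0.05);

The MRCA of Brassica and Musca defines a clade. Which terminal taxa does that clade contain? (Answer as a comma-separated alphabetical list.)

Tracing Brassica: it sits inside (Pseudotsuga,Brassica).
Tracing Musca: it sits inside (Musca,Otocyon).
The smallest clade enclosing both is (((Musca,Otocyon),(Ambystoma,Cercopithecus)),((Turdus,Homo),((Pseudotsuga,Brassica),Yersinia))); the answer is its 9 terminal taxa in alphabetical order.

Ambystoma, Brassica, Cercopithecus, Homo, Musca, Otocyon, Pseudotsuga, Turdus, Yersinia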